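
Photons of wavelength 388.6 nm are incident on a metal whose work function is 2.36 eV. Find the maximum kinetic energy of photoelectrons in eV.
0.8305 eV

Using Einstein's photoelectric equation: KE_max = hf - φ = hc/λ - φ

First, calculate the photon energy:
E_photon = hc/λ = (6.626×10⁻³⁴ J·s)(3×10⁸ m/s) / (388.6×10⁻⁹ m)
E_photon = 3.1905 eV

Then, the maximum kinetic energy:
KE_max = E_photon - φ = 3.1905 eV - 2.36 eV = 0.8305 eV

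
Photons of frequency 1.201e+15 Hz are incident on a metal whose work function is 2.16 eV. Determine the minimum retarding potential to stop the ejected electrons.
2.8069 V

The stopping potential V_s satisfies: eV_s = KE_max

First, find KE_max using Einstein's equation:
E_photon = hf = (6.626×10⁻³⁴ J·s)(1.201e+15 Hz) = 4.9669 eV
KE_max = E_photon - φ = 4.9669 - 2.16 = 2.8069 eV

Since eV_s = KE_max:
V_s = KE_max/e = 2.8069 V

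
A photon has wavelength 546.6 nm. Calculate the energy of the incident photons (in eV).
2.2683 eV

Using E = hf = hc/λ:

E = hc/λ = (6.626×10⁻³⁴ J·s)(3×10⁸ m/s) / (546.6×10⁻⁹ m)
E = 2.2683 eV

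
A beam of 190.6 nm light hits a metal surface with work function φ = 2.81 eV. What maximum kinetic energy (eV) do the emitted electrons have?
3.6949 eV

Using Einstein's photoelectric equation: KE_max = hf - φ = hc/λ - φ

First, calculate the photon energy:
E_photon = hc/λ = (6.626×10⁻³⁴ J·s)(3×10⁸ m/s) / (190.6×10⁻⁹ m)
E_photon = 6.5049 eV

Then, the maximum kinetic energy:
KE_max = E_photon - φ = 6.5049 eV - 2.81 eV = 3.6949 eV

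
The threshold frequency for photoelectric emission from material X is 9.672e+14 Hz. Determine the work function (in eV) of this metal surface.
4.00 eV

At the threshold frequency, photon energy equals work function:
φ = hf₀

Calculating:
φ = (6.626×10⁻³⁴ J·s)(9.672e+14 Hz)
φ = 4.00 eV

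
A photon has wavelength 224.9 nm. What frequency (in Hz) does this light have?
1.3330e+15 Hz

Using the wave equation: c = fλ

Solving for frequency:
f = c/λ = (3×10⁸ m/s) / (224.9×10⁻⁹ m)
f = 1.3330e+15 Hz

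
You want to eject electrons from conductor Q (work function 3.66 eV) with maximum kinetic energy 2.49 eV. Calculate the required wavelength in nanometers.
201.60 nm

From Einstein's equation: KE_max = hc/λ - φ

Rearranging for λ:
hc/λ = KE_max + φ
λ = hc/(KE_max + φ)

Required photon energy:
E_photon = KE_max + φ = 2.49 + 3.66 = 6.15 eV

Required wavelength:
λ = hc/E_photon = (6.626×10⁻³⁴)(3×10⁸) / (6.15 × 1.602×10⁻¹⁹)
λ = 201.60 nm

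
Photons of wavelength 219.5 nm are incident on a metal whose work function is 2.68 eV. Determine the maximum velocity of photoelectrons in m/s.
1.0219e+06 m/s

First, find the maximum kinetic energy:
E_photon = hc/λ = 5.6485 eV
KE_max = E_photon - φ = 5.6485 - 2.68 = 2.9685 eV

Convert to Joules: KE_max = 2.9685 × 1.602×10⁻¹⁹ J = 4.7560e-19 J

Then use KE = ½mv² to find velocity:
v = √(2·KE/m) = √(2 × 4.7560e-19 J / 9.109e-31 kg)
v = 1.0219e+06 m/s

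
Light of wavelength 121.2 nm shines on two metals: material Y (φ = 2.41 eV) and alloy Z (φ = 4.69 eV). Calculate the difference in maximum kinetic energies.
2.2800 eV

Using KE_max = hc/λ - φ for each metal:

Photon energy: E = hc/λ = 10.2297 eV

For material Y (φ₁ = 2.41 eV):
KE₁ = E - φ₁ = 10.2297 - 2.41 = 7.8197 eV

For alloy Z (φ₂ = 4.69 eV):
KE₂ = E - φ₂ = 10.2297 - 4.69 = 5.5397 eV

Difference:
ΔKE = KE₁ - KE₂ = 7.8197 - 5.5397 = 2.2800 eV

Note: The difference equals the difference in work functions: 4.69 - 2.41 = 2.28 eV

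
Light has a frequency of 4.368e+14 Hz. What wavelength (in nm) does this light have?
686.34 nm

Using the wave equation: c = fλ

Solving for wavelength:
λ = c/f = (3×10⁸ m/s) / (4.368e+14 Hz)
λ = 686.34 nm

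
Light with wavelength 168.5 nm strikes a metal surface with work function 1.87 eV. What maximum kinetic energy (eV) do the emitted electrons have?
5.4881 eV

Using Einstein's photoelectric equation: KE_max = hf - φ = hc/λ - φ

First, calculate the photon energy:
E_photon = hc/λ = (6.626×10⁻³⁴ J·s)(3×10⁸ m/s) / (168.5×10⁻⁹ m)
E_photon = 7.3581 eV

Then, the maximum kinetic energy:
KE_max = E_photon - φ = 7.3581 eV - 1.87 eV = 5.4881 eV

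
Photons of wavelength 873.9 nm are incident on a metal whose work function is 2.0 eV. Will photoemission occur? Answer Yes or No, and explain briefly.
No

For photoemission, the photon energy must exceed the work function.

Photon energy: E = hc/λ = 1.4187 eV
Work function: φ = 2.0 eV

Since E_photon (1.4187 eV) < φ (2.0 eV), photoemission will NOT occur.
The threshold wavelength is λ₀ = hc/φ = 619.9 nm.
Since 873.9 nm > 619.9 nm, the photons lack sufficient energy.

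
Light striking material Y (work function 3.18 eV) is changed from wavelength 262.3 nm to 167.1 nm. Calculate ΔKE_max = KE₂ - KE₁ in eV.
2.6930 eV

Using Einstein's equation: KE_max = hc/λ - φ

For λ₁ = 262.3 nm:
KE₁ = hc/λ₁ - φ = 4.7268 - 3.18 = 1.5468 eV

For λ₂ = 167.1 nm:
KE₂ = hc/λ₂ - φ = 7.4198 - 3.18 = 4.2398 eV

Change in KE:
ΔKE = KE₂ - KE₁ = 4.2398 - 1.5468 = 2.6930 eV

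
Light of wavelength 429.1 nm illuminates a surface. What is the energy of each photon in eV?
2.8894 eV

Using E = hf = hc/λ:

E = hc/λ = (6.626×10⁻³⁴ J·s)(3×10⁸ m/s) / (429.1×10⁻⁹ m)
E = 2.8894 eV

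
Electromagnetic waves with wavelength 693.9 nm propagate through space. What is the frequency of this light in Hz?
4.3204e+14 Hz

Using the wave equation: c = fλ

Solving for frequency:
f = c/λ = (3×10⁸ m/s) / (693.9×10⁻⁹ m)
f = 4.3204e+14 Hz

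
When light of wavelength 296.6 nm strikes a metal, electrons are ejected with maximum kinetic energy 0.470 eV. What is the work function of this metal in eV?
3.71 eV

From Einstein's photoelectric equation: KE_max = hf - φ = hc/λ - φ

Rearranging for φ:
φ = hc/λ - KE_max

Calculate photon energy:
E_photon = hc/λ = 4.1802 eV

Therefore:
φ = 4.1802 - 0.470 = 3.71 eV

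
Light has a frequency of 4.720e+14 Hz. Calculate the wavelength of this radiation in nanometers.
635.15 nm

Using the wave equation: c = fλ

Solving for wavelength:
λ = c/f = (3×10⁸ m/s) / (4.720e+14 Hz)
λ = 635.15 nm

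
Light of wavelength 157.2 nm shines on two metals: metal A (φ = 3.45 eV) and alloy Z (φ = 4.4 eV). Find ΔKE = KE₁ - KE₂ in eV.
0.9500 eV

Using KE_max = hc/λ - φ for each metal:

Photon energy: E = hc/λ = 7.8870 eV

For metal A (φ₁ = 3.45 eV):
KE₁ = E - φ₁ = 7.8870 - 3.45 = 4.4370 eV

For alloy Z (φ₂ = 4.4 eV):
KE₂ = E - φ₂ = 7.8870 - 4.4 = 3.4870 eV

Difference:
ΔKE = KE₁ - KE₂ = 4.4370 - 3.4870 = 0.9500 eV

Note: The difference equals the difference in work functions: 4.4 - 3.45 = 0.95 eV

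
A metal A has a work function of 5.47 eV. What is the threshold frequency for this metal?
1.3226e+15 Hz

The threshold frequency is when the photon energy equals the work function:
hf₀ = φ

Solving for f₀:
f₀ = φ/h = (5.47 eV × 1.602×10⁻¹⁹ J/eV) / (6.626×10⁻³⁴ J·s)
f₀ = 1.3226e+15 Hz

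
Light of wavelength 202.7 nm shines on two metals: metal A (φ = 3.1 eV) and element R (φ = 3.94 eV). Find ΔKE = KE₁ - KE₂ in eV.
0.8400 eV

Using KE_max = hc/λ - φ for each metal:

Photon energy: E = hc/λ = 6.1166 eV

For metal A (φ₁ = 3.1 eV):
KE₁ = E - φ₁ = 6.1166 - 3.1 = 3.0166 eV

For element R (φ₂ = 3.94 eV):
KE₂ = E - φ₂ = 6.1166 - 3.94 = 2.1766 eV

Difference:
ΔKE = KE₁ - KE₂ = 3.0166 - 2.1766 = 0.8400 eV

Note: The difference equals the difference in work functions: 3.94 - 3.1 = 0.84 eV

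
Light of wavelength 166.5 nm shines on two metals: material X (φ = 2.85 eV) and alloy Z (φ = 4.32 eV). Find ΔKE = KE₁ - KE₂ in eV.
1.4700 eV

Using KE_max = hc/λ - φ for each metal:

Photon energy: E = hc/λ = 7.4465 eV

For material X (φ₁ = 2.85 eV):
KE₁ = E - φ₁ = 7.4465 - 2.85 = 4.5965 eV

For alloy Z (φ₂ = 4.32 eV):
KE₂ = E - φ₂ = 7.4465 - 4.32 = 3.1265 eV

Difference:
ΔKE = KE₁ - KE₂ = 4.5965 - 3.1265 = 1.4700 eV

Note: The difference equals the difference in work functions: 4.32 - 2.85 = 1.47 eV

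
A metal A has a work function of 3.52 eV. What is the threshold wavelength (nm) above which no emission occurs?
352.23 nm

The threshold wavelength is when the photon energy equals the work function:
hc/λ₀ = φ

Solving for λ₀:
λ₀ = hc/φ = (6.626×10⁻³⁴ J·s)(3×10⁸ m/s) / (3.52 eV × 1.602×10⁻¹⁹ J/eV)
λ₀ = 352.23 nm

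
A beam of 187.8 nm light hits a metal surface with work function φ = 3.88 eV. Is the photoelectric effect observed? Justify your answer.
Yes

For photoemission, the photon energy must exceed the work function.

Photon energy: E = hc/λ = 6.6019 eV
Work function: φ = 3.88 eV

Since E_photon (6.6019 eV) > φ (3.88 eV), photoemission WILL occur.
The threshold wavelength is λ₀ = hc/φ = 319.5 nm.
Since 187.8 nm < 319.5 nm, the light has sufficient energy.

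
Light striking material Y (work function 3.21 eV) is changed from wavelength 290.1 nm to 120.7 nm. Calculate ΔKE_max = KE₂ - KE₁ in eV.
5.9983 eV

Using Einstein's equation: KE_max = hc/λ - φ

For λ₁ = 290.1 nm:
KE₁ = hc/λ₁ - φ = 4.2738 - 3.21 = 1.0638 eV

For λ₂ = 120.7 nm:
KE₂ = hc/λ₂ - φ = 10.2721 - 3.21 = 7.0621 eV

Change in KE:
ΔKE = KE₂ - KE₁ = 7.0621 - 1.0638 = 5.9983 eV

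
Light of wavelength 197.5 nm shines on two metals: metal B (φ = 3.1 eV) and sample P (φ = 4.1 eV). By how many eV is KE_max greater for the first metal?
1.0000 eV

Using KE_max = hc/λ - φ for each metal:

Photon energy: E = hc/λ = 6.2777 eV

For metal B (φ₁ = 3.1 eV):
KE₁ = E - φ₁ = 6.2777 - 3.1 = 3.1777 eV

For sample P (φ₂ = 4.1 eV):
KE₂ = E - φ₂ = 6.2777 - 4.1 = 2.1777 eV

Difference:
ΔKE = KE₁ - KE₂ = 3.1777 - 2.1777 = 1.0000 eV

Note: The difference equals the difference in work functions: 4.1 - 3.1 = 1.00 eV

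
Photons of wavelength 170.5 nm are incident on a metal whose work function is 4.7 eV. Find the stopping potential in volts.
2.5718 V

The stopping potential V_s satisfies: eV_s = KE_max

First, find KE_max using Einstein's equation:
E_photon = hc/λ = 7.2718 eV
KE_max = E_photon - φ = 7.2718 - 4.7 = 2.5718 eV

Since eV_s = KE_max:
V_s = KE_max/e = 2.5718 V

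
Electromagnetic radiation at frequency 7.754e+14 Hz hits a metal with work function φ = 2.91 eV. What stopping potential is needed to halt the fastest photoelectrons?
0.2968 V

The stopping potential V_s satisfies: eV_s = KE_max

First, find KE_max using Einstein's equation:
E_photon = hf = (6.626×10⁻³⁴ J·s)(7.754e+14 Hz) = 3.2068 eV
KE_max = E_photon - φ = 3.2068 - 2.91 = 0.2968 eV

Since eV_s = KE_max:
V_s = KE_max/e = 0.2968 V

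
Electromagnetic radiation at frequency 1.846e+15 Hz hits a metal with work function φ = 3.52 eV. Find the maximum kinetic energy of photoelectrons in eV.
4.1144 eV

Using Einstein's photoelectric equation: KE_max = hf - φ

First, calculate the photon energy:
E_photon = hf = (6.626×10⁻³⁴ J·s)(1.846e+15 Hz)
E_photon = 7.6344 eV

Then, the maximum kinetic energy:
KE_max = E_photon - φ = 7.6344 eV - 3.52 eV = 4.1144 eV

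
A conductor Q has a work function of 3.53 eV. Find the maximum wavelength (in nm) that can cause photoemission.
351.23 nm

The threshold wavelength is when the photon energy equals the work function:
hc/λ₀ = φ

Solving for λ₀:
λ₀ = hc/φ = (6.626×10⁻³⁴ J·s)(3×10⁸ m/s) / (3.53 eV × 1.602×10⁻¹⁹ J/eV)
λ₀ = 351.23 nm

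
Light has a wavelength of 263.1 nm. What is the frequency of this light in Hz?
1.1395e+15 Hz

Using the wave equation: c = fλ

Solving for frequency:
f = c/λ = (3×10⁸ m/s) / (263.1×10⁻⁹ m)
f = 1.1395e+15 Hz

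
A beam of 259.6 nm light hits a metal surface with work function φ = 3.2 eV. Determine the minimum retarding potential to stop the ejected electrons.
1.5760 V

The stopping potential V_s satisfies: eV_s = KE_max

First, find KE_max using Einstein's equation:
E_photon = hc/λ = 4.7760 eV
KE_max = E_photon - φ = 4.7760 - 3.2 = 1.5760 eV

Since eV_s = KE_max:
V_s = KE_max/e = 1.5760 V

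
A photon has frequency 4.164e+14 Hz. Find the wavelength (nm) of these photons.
719.96 nm

Using the wave equation: c = fλ

Solving for wavelength:
λ = c/f = (3×10⁸ m/s) / (4.164e+14 Hz)
λ = 719.96 nm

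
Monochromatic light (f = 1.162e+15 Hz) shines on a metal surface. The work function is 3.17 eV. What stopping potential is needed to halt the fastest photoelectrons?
1.6356 V

The stopping potential V_s satisfies: eV_s = KE_max

First, find KE_max using Einstein's equation:
E_photon = hf = (6.626×10⁻³⁴ J·s)(1.162e+15 Hz) = 4.8056 eV
KE_max = E_photon - φ = 4.8056 - 3.17 = 1.6356 eV

Since eV_s = KE_max:
V_s = KE_max/e = 1.6356 V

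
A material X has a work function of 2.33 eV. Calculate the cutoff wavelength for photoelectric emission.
532.12 nm

The threshold wavelength is when the photon energy equals the work function:
hc/λ₀ = φ

Solving for λ₀:
λ₀ = hc/φ = (6.626×10⁻³⁴ J·s)(3×10⁸ m/s) / (2.33 eV × 1.602×10⁻¹⁹ J/eV)
λ₀ = 532.12 nm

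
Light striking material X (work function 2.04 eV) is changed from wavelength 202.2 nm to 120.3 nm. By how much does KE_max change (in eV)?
4.1745 eV

Using Einstein's equation: KE_max = hc/λ - φ

For λ₁ = 202.2 nm:
KE₁ = hc/λ₁ - φ = 6.1318 - 2.04 = 4.0918 eV

For λ₂ = 120.3 nm:
KE₂ = hc/λ₂ - φ = 10.3063 - 2.04 = 8.2663 eV

Change in KE:
ΔKE = KE₂ - KE₁ = 8.2663 - 4.0918 = 4.1745 eV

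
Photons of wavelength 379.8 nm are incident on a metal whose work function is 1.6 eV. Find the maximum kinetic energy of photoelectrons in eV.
1.6645 eV

Using Einstein's photoelectric equation: KE_max = hf - φ = hc/λ - φ

First, calculate the photon energy:
E_photon = hc/λ = (6.626×10⁻³⁴ J·s)(3×10⁸ m/s) / (379.8×10⁻⁹ m)
E_photon = 3.2645 eV

Then, the maximum kinetic energy:
KE_max = E_photon - φ = 3.2645 eV - 1.6 eV = 1.6645 eV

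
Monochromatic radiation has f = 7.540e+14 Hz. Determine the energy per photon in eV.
3.1183 eV

Using E = hf:

E = hf = (6.626×10⁻³⁴ J·s)(7.540e+14 Hz)
E = 3.1183 eV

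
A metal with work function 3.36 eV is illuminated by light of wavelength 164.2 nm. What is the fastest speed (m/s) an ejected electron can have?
1.2142e+06 m/s

First, find the maximum kinetic energy:
E_photon = hc/λ = 7.5508 eV
KE_max = E_photon - φ = 7.5508 - 3.36 = 4.1908 eV

Convert to Joules: KE_max = 4.1908 × 1.602×10⁻¹⁹ J = 6.7144e-19 J

Then use KE = ½mv² to find velocity:
v = √(2·KE/m) = √(2 × 6.7144e-19 J / 9.109e-31 kg)
v = 1.2142e+06 m/s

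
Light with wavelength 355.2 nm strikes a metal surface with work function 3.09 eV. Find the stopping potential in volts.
0.4005 V

The stopping potential V_s satisfies: eV_s = KE_max

First, find KE_max using Einstein's equation:
E_photon = hc/λ = 3.4905 eV
KE_max = E_photon - φ = 3.4905 - 3.09 = 0.4005 eV

Since eV_s = KE_max:
V_s = KE_max/e = 0.4005 V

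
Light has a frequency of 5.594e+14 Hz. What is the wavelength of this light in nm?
535.92 nm

Using the wave equation: c = fλ

Solving for wavelength:
λ = c/f = (3×10⁸ m/s) / (5.594e+14 Hz)
λ = 535.92 nm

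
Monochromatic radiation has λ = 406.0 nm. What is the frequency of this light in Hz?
7.3841e+14 Hz

Using the wave equation: c = fλ

Solving for frequency:
f = c/λ = (3×10⁸ m/s) / (406.0×10⁻⁹ m)
f = 7.3841e+14 Hz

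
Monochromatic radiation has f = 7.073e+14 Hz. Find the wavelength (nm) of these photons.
423.85 nm

Using the wave equation: c = fλ

Solving for wavelength:
λ = c/f = (3×10⁸ m/s) / (7.073e+14 Hz)
λ = 423.85 nm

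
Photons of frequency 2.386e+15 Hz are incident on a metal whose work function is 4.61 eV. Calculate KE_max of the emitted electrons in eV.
5.2577 eV

Using Einstein's photoelectric equation: KE_max = hf - φ

First, calculate the photon energy:
E_photon = hf = (6.626×10⁻³⁴ J·s)(2.386e+15 Hz)
E_photon = 9.8677 eV

Then, the maximum kinetic energy:
KE_max = E_photon - φ = 9.8677 eV - 4.61 eV = 5.2577 eV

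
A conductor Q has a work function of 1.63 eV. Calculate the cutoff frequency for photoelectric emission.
3.9413e+14 Hz

The threshold frequency is when the photon energy equals the work function:
hf₀ = φ

Solving for f₀:
f₀ = φ/h = (1.63 eV × 1.602×10⁻¹⁹ J/eV) / (6.626×10⁻³⁴ J·s)
f₀ = 3.9413e+14 Hz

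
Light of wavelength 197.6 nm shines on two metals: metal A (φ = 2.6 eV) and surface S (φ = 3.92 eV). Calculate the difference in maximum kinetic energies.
1.3200 eV

Using KE_max = hc/λ - φ for each metal:

Photon energy: E = hc/λ = 6.2745 eV

For metal A (φ₁ = 2.6 eV):
KE₁ = E - φ₁ = 6.2745 - 2.6 = 3.6745 eV

For surface S (φ₂ = 3.92 eV):
KE₂ = E - φ₂ = 6.2745 - 3.92 = 2.3545 eV

Difference:
ΔKE = KE₁ - KE₂ = 3.6745 - 2.3545 = 1.3200 eV

Note: The difference equals the difference in work functions: 3.92 - 2.6 = 1.32 eV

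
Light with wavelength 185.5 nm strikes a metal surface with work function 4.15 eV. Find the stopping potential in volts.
2.5338 V

The stopping potential V_s satisfies: eV_s = KE_max

First, find KE_max using Einstein's equation:
E_photon = hc/λ = 6.6838 eV
KE_max = E_photon - φ = 6.6838 - 4.15 = 2.5338 eV

Since eV_s = KE_max:
V_s = KE_max/e = 2.5338 V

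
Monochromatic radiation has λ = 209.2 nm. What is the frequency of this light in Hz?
1.4330e+15 Hz

Using the wave equation: c = fλ

Solving for frequency:
f = c/λ = (3×10⁸ m/s) / (209.2×10⁻⁹ m)
f = 1.4330e+15 Hz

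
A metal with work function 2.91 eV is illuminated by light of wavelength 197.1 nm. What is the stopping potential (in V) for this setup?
3.3804 V

The stopping potential V_s satisfies: eV_s = KE_max

First, find KE_max using Einstein's equation:
E_photon = hc/λ = 6.2904 eV
KE_max = E_photon - φ = 6.2904 - 2.91 = 3.3804 eV

Since eV_s = KE_max:
V_s = KE_max/e = 3.3804 V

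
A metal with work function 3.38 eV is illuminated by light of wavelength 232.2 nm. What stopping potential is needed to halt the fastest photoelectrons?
1.9595 V

The stopping potential V_s satisfies: eV_s = KE_max

First, find KE_max using Einstein's equation:
E_photon = hc/λ = 5.3395 eV
KE_max = E_photon - φ = 5.3395 - 3.38 = 1.9595 eV

Since eV_s = KE_max:
V_s = KE_max/e = 1.9595 V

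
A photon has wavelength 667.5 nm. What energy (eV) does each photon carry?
1.8574 eV

Using E = hf = hc/λ:

E = hc/λ = (6.626×10⁻³⁴ J·s)(3×10⁸ m/s) / (667.5×10⁻⁹ m)
E = 1.8574 eV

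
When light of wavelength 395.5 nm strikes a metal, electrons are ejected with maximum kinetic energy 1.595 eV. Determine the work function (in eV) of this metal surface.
1.54 eV

From Einstein's photoelectric equation: KE_max = hf - φ = hc/λ - φ

Rearranging for φ:
φ = hc/λ - KE_max

Calculate photon energy:
E_photon = hc/λ = 3.1349 eV

Therefore:
φ = 3.1349 - 1.595 = 1.54 eV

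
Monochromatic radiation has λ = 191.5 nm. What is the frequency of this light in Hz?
1.5655e+15 Hz

Using the wave equation: c = fλ

Solving for frequency:
f = c/λ = (3×10⁸ m/s) / (191.5×10⁻⁹ m)
f = 1.5655e+15 Hz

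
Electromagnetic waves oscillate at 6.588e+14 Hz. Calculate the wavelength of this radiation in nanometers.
455.06 nm

Using the wave equation: c = fλ

Solving for wavelength:
λ = c/f = (3×10⁸ m/s) / (6.588e+14 Hz)
λ = 455.06 nm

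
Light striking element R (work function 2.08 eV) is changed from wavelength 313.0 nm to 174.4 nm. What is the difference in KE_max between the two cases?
3.1480 eV

Using Einstein's equation: KE_max = hc/λ - φ

For λ₁ = 313.0 nm:
KE₁ = hc/λ₁ - φ = 3.9612 - 2.08 = 1.8812 eV

For λ₂ = 174.4 nm:
KE₂ = hc/λ₂ - φ = 7.1092 - 2.08 = 5.0292 eV

Change in KE:
ΔKE = KE₂ - KE₁ = 5.0292 - 1.8812 = 3.1480 eV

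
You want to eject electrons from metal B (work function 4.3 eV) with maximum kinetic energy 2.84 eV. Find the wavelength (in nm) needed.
173.65 nm

From Einstein's equation: KE_max = hc/λ - φ

Rearranging for λ:
hc/λ = KE_max + φ
λ = hc/(KE_max + φ)

Required photon energy:
E_photon = KE_max + φ = 2.84 + 4.3 = 7.14 eV

Required wavelength:
λ = hc/E_photon = (6.626×10⁻³⁴)(3×10⁸) / (7.14 × 1.602×10⁻¹⁹)
λ = 173.65 nm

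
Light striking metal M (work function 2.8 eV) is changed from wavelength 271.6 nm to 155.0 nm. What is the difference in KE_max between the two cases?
3.4340 eV

Using Einstein's equation: KE_max = hc/λ - φ

For λ₁ = 271.6 nm:
KE₁ = hc/λ₁ - φ = 4.5650 - 2.8 = 1.7650 eV

For λ₂ = 155.0 nm:
KE₂ = hc/λ₂ - φ = 7.9990 - 2.8 = 5.1990 eV

Change in KE:
ΔKE = KE₂ - KE₁ = 5.1990 - 1.7650 = 3.4340 eV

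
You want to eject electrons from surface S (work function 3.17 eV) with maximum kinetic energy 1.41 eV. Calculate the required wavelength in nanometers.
270.71 nm

From Einstein's equation: KE_max = hc/λ - φ

Rearranging for λ:
hc/λ = KE_max + φ
λ = hc/(KE_max + φ)

Required photon energy:
E_photon = KE_max + φ = 1.41 + 3.17 = 4.58 eV

Required wavelength:
λ = hc/E_photon = (6.626×10⁻³⁴)(3×10⁸) / (4.58 × 1.602×10⁻¹⁹)
λ = 270.71 nm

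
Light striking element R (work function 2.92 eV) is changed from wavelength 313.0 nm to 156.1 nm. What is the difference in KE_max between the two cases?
3.9815 eV

Using Einstein's equation: KE_max = hc/λ - φ

For λ₁ = 313.0 nm:
KE₁ = hc/λ₁ - φ = 3.9612 - 2.92 = 1.0412 eV

For λ₂ = 156.1 nm:
KE₂ = hc/λ₂ - φ = 7.9426 - 2.92 = 5.0226 eV

Change in KE:
ΔKE = KE₂ - KE₁ = 5.0226 - 1.0412 = 3.9815 eV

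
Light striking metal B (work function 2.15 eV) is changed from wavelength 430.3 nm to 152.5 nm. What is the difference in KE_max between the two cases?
5.2488 eV

Using Einstein's equation: KE_max = hc/λ - φ

For λ₁ = 430.3 nm:
KE₁ = hc/λ₁ - φ = 2.8813 - 2.15 = 0.7313 eV

For λ₂ = 152.5 nm:
KE₂ = hc/λ₂ - φ = 8.1301 - 2.15 = 5.9801 eV

Change in KE:
ΔKE = KE₂ - KE₁ = 5.9801 - 0.7313 = 5.2488 eV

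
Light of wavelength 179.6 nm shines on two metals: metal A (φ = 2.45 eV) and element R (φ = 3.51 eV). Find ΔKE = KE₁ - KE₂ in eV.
1.0600 eV

Using KE_max = hc/λ - φ for each metal:

Photon energy: E = hc/λ = 6.9034 eV

For metal A (φ₁ = 2.45 eV):
KE₁ = E - φ₁ = 6.9034 - 2.45 = 4.4534 eV

For element R (φ₂ = 3.51 eV):
KE₂ = E - φ₂ = 6.9034 - 3.51 = 3.3934 eV

Difference:
ΔKE = KE₁ - KE₂ = 4.4534 - 3.3934 = 1.0600 eV

Note: The difference equals the difference in work functions: 3.51 - 2.45 = 1.06 eV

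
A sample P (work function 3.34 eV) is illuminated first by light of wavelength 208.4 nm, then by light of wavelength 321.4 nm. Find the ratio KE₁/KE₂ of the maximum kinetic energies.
5.0409

Using Einstein's equation: KE_max = hc/λ - φ

For λ₁ = 208.4 nm:
E₁ = hc/λ₁ = 5.9493 eV
KE₁ = E₁ - φ = 5.9493 - 3.34 = 2.6093 eV

For λ₂ = 321.4 nm:
E₂ = hc/λ₂ = 3.8576 eV
KE₂ = E₂ - φ = 3.8576 - 3.34 = 0.5176 eV

Ratio: KE₁/KE₂ = 2.6093/0.5176 = 5.0409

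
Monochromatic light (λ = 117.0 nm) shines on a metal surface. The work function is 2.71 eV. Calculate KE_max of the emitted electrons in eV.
7.8869 eV

Using Einstein's photoelectric equation: KE_max = hf - φ = hc/λ - φ

First, calculate the photon energy:
E_photon = hc/λ = (6.626×10⁻³⁴ J·s)(3×10⁸ m/s) / (117.0×10⁻⁹ m)
E_photon = 10.5969 eV

Then, the maximum kinetic energy:
KE_max = E_photon - φ = 10.5969 eV - 2.71 eV = 7.8869 eV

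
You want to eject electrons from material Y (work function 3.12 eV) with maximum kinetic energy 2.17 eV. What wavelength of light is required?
234.37 nm

From Einstein's equation: KE_max = hc/λ - φ

Rearranging for λ:
hc/λ = KE_max + φ
λ = hc/(KE_max + φ)

Required photon energy:
E_photon = KE_max + φ = 2.17 + 3.12 = 5.29 eV

Required wavelength:
λ = hc/E_photon = (6.626×10⁻³⁴)(3×10⁸) / (5.29 × 1.602×10⁻¹⁹)
λ = 234.37 nm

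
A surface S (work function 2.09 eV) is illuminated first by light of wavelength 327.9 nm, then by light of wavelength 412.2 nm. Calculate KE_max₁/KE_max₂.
1.8425

Using Einstein's equation: KE_max = hc/λ - φ

For λ₁ = 327.9 nm:
E₁ = hc/λ₁ = 3.7812 eV
KE₁ = E₁ - φ = 3.7812 - 2.09 = 1.6912 eV

For λ₂ = 412.2 nm:
E₂ = hc/λ₂ = 3.0079 eV
KE₂ = E₂ - φ = 3.0079 - 2.09 = 0.9179 eV

Ratio: KE₁/KE₂ = 1.6912/0.9179 = 1.8425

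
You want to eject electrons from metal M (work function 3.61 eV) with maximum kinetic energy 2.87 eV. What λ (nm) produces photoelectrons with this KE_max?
191.33 nm

From Einstein's equation: KE_max = hc/λ - φ

Rearranging for λ:
hc/λ = KE_max + φ
λ = hc/(KE_max + φ)

Required photon energy:
E_photon = KE_max + φ = 2.87 + 3.61 = 6.48 eV

Required wavelength:
λ = hc/E_photon = (6.626×10⁻³⁴)(3×10⁸) / (6.48 × 1.602×10⁻¹⁹)
λ = 191.33 nm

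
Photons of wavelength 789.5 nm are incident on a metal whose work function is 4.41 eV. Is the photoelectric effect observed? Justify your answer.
No

For photoemission, the photon energy must exceed the work function.

Photon energy: E = hc/λ = 1.5704 eV
Work function: φ = 4.41 eV

Since E_photon (1.5704 eV) < φ (4.41 eV), photoemission will NOT occur.
The threshold wavelength is λ₀ = hc/φ = 281.1 nm.
Since 789.5 nm > 281.1 nm, the photons lack sufficient energy.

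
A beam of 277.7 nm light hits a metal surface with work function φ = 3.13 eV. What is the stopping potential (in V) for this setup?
1.3347 V

The stopping potential V_s satisfies: eV_s = KE_max

First, find KE_max using Einstein's equation:
E_photon = hc/λ = 4.4647 eV
KE_max = E_photon - φ = 4.4647 - 3.13 = 1.3347 eV

Since eV_s = KE_max:
V_s = KE_max/e = 1.3347 V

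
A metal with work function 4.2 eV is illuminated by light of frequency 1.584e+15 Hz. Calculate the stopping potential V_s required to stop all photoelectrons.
2.3509 V

The stopping potential V_s satisfies: eV_s = KE_max

First, find KE_max using Einstein's equation:
E_photon = hf = (6.626×10⁻³⁴ J·s)(1.584e+15 Hz) = 6.5509 eV
KE_max = E_photon - φ = 6.5509 - 4.2 = 2.3509 eV

Since eV_s = KE_max:
V_s = KE_max/e = 2.3509 V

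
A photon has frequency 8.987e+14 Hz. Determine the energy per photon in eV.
3.7167 eV

Using E = hf:

E = hf = (6.626×10⁻³⁴ J·s)(8.987e+14 Hz)
E = 3.7167 eV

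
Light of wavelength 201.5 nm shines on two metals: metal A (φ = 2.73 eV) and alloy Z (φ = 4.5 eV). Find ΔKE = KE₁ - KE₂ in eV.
1.7700 eV

Using KE_max = hc/λ - φ for each metal:

Photon energy: E = hc/λ = 6.1531 eV

For metal A (φ₁ = 2.73 eV):
KE₁ = E - φ₁ = 6.1531 - 2.73 = 3.4231 eV

For alloy Z (φ₂ = 4.5 eV):
KE₂ = E - φ₂ = 6.1531 - 4.5 = 1.6531 eV

Difference:
ΔKE = KE₁ - KE₂ = 3.4231 - 1.6531 = 1.7700 eV

Note: The difference equals the difference in work functions: 4.5 - 2.73 = 1.77 eV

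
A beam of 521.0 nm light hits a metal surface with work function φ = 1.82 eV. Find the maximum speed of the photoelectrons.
4.4373e+05 m/s

First, find the maximum kinetic energy:
E_photon = hc/λ = 2.3797 eV
KE_max = E_photon - φ = 2.3797 - 1.82 = 0.5597 eV

Convert to Joules: KE_max = 0.5597 × 1.602×10⁻¹⁹ J = 8.9679e-20 J

Then use KE = ½mv² to find velocity:
v = √(2·KE/m) = √(2 × 8.9679e-20 J / 9.109e-31 kg)
v = 4.4373e+05 m/s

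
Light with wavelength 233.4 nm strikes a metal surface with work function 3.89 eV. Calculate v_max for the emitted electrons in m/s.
7.0728e+05 m/s

First, find the maximum kinetic energy:
E_photon = hc/λ = 5.3121 eV
KE_max = E_photon - φ = 5.3121 - 3.89 = 1.4221 eV

Convert to Joules: KE_max = 1.4221 × 1.602×10⁻¹⁹ J = 2.2784e-19 J

Then use KE = ½mv² to find velocity:
v = √(2·KE/m) = √(2 × 2.2784e-19 J / 9.109e-31 kg)
v = 7.0728e+05 m/s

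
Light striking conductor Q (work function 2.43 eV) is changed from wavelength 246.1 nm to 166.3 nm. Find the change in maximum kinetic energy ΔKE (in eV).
2.4175 eV

Using Einstein's equation: KE_max = hc/λ - φ

For λ₁ = 246.1 nm:
KE₁ = hc/λ₁ - φ = 5.0380 - 2.43 = 2.6080 eV

For λ₂ = 166.3 nm:
KE₂ = hc/λ₂ - φ = 7.4555 - 2.43 = 5.0255 eV

Change in KE:
ΔKE = KE₂ - KE₁ = 5.0255 - 2.6080 = 2.4175 eV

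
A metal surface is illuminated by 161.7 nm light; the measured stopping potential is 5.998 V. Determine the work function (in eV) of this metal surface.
1.67 eV

The stopping potential gives the maximum kinetic energy: KE_max = eV_s = 5.998 eV

From Einstein's photoelectric equation: KE_max = hc/λ - φ
Rearranging: φ = hc/λ - KE_max

Calculate photon energy:
E_photon = hc/λ = (6.626×10⁻³⁴ J·s)(3×10⁸ m/s) / (161.7×10⁻⁹ m) = 7.6675 eV

Therefore:
φ = 7.6675 - 5.998 = 1.67 eV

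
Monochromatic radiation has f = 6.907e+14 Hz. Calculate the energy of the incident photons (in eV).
2.8565 eV

Using E = hf:

E = hf = (6.626×10⁻³⁴ J·s)(6.907e+14 Hz)
E = 2.8565 eV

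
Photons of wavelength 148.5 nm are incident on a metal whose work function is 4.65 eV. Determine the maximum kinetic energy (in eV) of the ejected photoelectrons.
3.6991 eV

Using Einstein's photoelectric equation: KE_max = hf - φ = hc/λ - φ

First, calculate the photon energy:
E_photon = hc/λ = (6.626×10⁻³⁴ J·s)(3×10⁸ m/s) / (148.5×10⁻⁹ m)
E_photon = 8.3491 eV

Then, the maximum kinetic energy:
KE_max = E_photon - φ = 8.3491 eV - 4.65 eV = 3.6991 eV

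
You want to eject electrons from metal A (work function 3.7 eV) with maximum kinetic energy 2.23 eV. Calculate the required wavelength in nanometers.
209.08 nm

From Einstein's equation: KE_max = hc/λ - φ

Rearranging for λ:
hc/λ = KE_max + φ
λ = hc/(KE_max + φ)

Required photon energy:
E_photon = KE_max + φ = 2.23 + 3.7 = 5.93 eV

Required wavelength:
λ = hc/E_photon = (6.626×10⁻³⁴)(3×10⁸) / (5.93 × 1.602×10⁻¹⁹)
λ = 209.08 nm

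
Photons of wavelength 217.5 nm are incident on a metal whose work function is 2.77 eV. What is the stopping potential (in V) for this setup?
2.9304 V

The stopping potential V_s satisfies: eV_s = KE_max

First, find KE_max using Einstein's equation:
E_photon = hc/λ = 5.7004 eV
KE_max = E_photon - φ = 5.7004 - 2.77 = 2.9304 eV

Since eV_s = KE_max:
V_s = KE_max/e = 2.9304 V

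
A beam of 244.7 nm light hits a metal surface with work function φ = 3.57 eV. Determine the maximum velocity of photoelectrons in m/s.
7.2561e+05 m/s

First, find the maximum kinetic energy:
E_photon = hc/λ = 5.0668 eV
KE_max = E_photon - φ = 5.0668 - 3.57 = 1.4968 eV

Convert to Joules: KE_max = 1.4968 × 1.602×10⁻¹⁹ J = 2.3981e-19 J

Then use KE = ½mv² to find velocity:
v = √(2·KE/m) = √(2 × 2.3981e-19 J / 9.109e-31 kg)
v = 7.2561e+05 m/s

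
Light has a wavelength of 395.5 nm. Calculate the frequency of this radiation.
7.5801e+14 Hz

Using the wave equation: c = fλ

Solving for frequency:
f = c/λ = (3×10⁸ m/s) / (395.5×10⁻⁹ m)
f = 7.5801e+14 Hz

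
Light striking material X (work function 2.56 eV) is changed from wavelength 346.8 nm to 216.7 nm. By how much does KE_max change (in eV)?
2.1464 eV

Using Einstein's equation: KE_max = hc/λ - φ

For λ₁ = 346.8 nm:
KE₁ = hc/λ₁ - φ = 3.5751 - 2.56 = 1.0151 eV

For λ₂ = 216.7 nm:
KE₂ = hc/λ₂ - φ = 5.7215 - 2.56 = 3.1615 eV

Change in KE:
ΔKE = KE₂ - KE₁ = 3.1615 - 1.0151 = 2.1464 eV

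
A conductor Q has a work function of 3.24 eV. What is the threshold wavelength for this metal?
382.67 nm

The threshold wavelength is when the photon energy equals the work function:
hc/λ₀ = φ

Solving for λ₀:
λ₀ = hc/φ = (6.626×10⁻³⁴ J·s)(3×10⁸ m/s) / (3.24 eV × 1.602×10⁻¹⁹ J/eV)
λ₀ = 382.67 nm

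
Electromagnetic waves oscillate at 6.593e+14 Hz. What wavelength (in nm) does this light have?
454.71 nm

Using the wave equation: c = fλ

Solving for wavelength:
λ = c/f = (3×10⁸ m/s) / (6.593e+14 Hz)
λ = 454.71 nm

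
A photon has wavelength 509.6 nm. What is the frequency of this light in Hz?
5.8829e+14 Hz

Using the wave equation: c = fλ

Solving for frequency:
f = c/λ = (3×10⁸ m/s) / (509.6×10⁻⁹ m)
f = 5.8829e+14 Hz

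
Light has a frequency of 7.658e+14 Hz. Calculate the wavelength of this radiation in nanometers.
391.48 nm

Using the wave equation: c = fλ

Solving for wavelength:
λ = c/f = (3×10⁸ m/s) / (7.658e+14 Hz)
λ = 391.48 nm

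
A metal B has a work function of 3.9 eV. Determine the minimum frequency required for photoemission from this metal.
9.4302e+14 Hz

The threshold frequency is when the photon energy equals the work function:
hf₀ = φ

Solving for f₀:
f₀ = φ/h = (3.9 eV × 1.602×10⁻¹⁹ J/eV) / (6.626×10⁻³⁴ J·s)
f₀ = 9.4302e+14 Hz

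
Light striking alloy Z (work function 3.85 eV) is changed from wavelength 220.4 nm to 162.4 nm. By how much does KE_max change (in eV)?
2.0091 eV

Using Einstein's equation: KE_max = hc/λ - φ

For λ₁ = 220.4 nm:
KE₁ = hc/λ₁ - φ = 5.6254 - 3.85 = 1.7754 eV

For λ₂ = 162.4 nm:
KE₂ = hc/λ₂ - φ = 7.6345 - 3.85 = 3.7845 eV

Change in KE:
ΔKE = KE₂ - KE₁ = 3.7845 - 1.7754 = 2.0091 eV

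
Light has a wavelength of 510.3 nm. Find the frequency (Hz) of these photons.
5.8748e+14 Hz

Using the wave equation: c = fλ

Solving for frequency:
f = c/λ = (3×10⁸ m/s) / (510.3×10⁻⁹ m)
f = 5.8748e+14 Hz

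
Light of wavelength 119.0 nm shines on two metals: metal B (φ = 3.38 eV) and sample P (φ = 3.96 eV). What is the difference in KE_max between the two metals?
0.5800 eV

Using KE_max = hc/λ - φ for each metal:

Photon energy: E = hc/λ = 10.4188 eV

For metal B (φ₁ = 3.38 eV):
KE₁ = E - φ₁ = 10.4188 - 3.38 = 7.0388 eV

For sample P (φ₂ = 3.96 eV):
KE₂ = E - φ₂ = 10.4188 - 3.96 = 6.4588 eV

Difference:
ΔKE = KE₁ - KE₂ = 7.0388 - 6.4588 = 0.5800 eV

Note: The difference equals the difference in work functions: 3.96 - 3.38 = 0.58 eV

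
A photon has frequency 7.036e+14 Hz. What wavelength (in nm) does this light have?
426.08 nm

Using the wave equation: c = fλ

Solving for wavelength:
λ = c/f = (3×10⁸ m/s) / (7.036e+14 Hz)
λ = 426.08 nm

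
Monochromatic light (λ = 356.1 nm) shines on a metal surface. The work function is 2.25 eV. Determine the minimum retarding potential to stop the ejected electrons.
1.2317 V

The stopping potential V_s satisfies: eV_s = KE_max

First, find KE_max using Einstein's equation:
E_photon = hc/λ = 3.4817 eV
KE_max = E_photon - φ = 3.4817 - 2.25 = 1.2317 eV

Since eV_s = KE_max:
V_s = KE_max/e = 1.2317 V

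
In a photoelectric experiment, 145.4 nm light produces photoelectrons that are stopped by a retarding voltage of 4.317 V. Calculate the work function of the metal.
4.21 eV

The stopping potential gives the maximum kinetic energy: KE_max = eV_s = 4.317 eV

From Einstein's photoelectric equation: KE_max = hc/λ - φ
Rearranging: φ = hc/λ - KE_max

Calculate photon energy:
E_photon = hc/λ = (6.626×10⁻³⁴ J·s)(3×10⁸ m/s) / (145.4×10⁻⁹ m) = 8.5271 eV

Therefore:
φ = 8.5271 - 4.317 = 4.21 eV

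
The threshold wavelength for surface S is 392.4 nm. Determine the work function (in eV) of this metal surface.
3.16 eV

At the threshold wavelength, photon energy equals work function:
φ = hc/λ₀

Calculating:
φ = (6.626×10⁻³⁴ J·s)(3×10⁸ m/s) / (392.4×10⁻⁹ m)
φ = 3.16 eV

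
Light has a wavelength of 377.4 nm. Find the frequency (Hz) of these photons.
7.9436e+14 Hz

Using the wave equation: c = fλ

Solving for frequency:
f = c/λ = (3×10⁸ m/s) / (377.4×10⁻⁹ m)
f = 7.9436e+14 Hz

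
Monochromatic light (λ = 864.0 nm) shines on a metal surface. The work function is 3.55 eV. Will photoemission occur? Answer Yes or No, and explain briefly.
No

For photoemission, the photon energy must exceed the work function.

Photon energy: E = hc/λ = 1.4350 eV
Work function: φ = 3.55 eV

Since E_photon (1.4350 eV) < φ (3.55 eV), photoemission will NOT occur.
The threshold wavelength is λ₀ = hc/φ = 349.3 nm.
Since 864.0 nm > 349.3 nm, the photons lack sufficient energy.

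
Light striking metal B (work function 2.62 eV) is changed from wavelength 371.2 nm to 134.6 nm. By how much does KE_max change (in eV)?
5.8712 eV

Using Einstein's equation: KE_max = hc/λ - φ

For λ₁ = 371.2 nm:
KE₁ = hc/λ₁ - φ = 3.3401 - 2.62 = 0.7201 eV

For λ₂ = 134.6 nm:
KE₂ = hc/λ₂ - φ = 9.2113 - 2.62 = 6.5913 eV

Change in KE:
ΔKE = KE₂ - KE₁ = 6.5913 - 0.7201 = 5.8712 eV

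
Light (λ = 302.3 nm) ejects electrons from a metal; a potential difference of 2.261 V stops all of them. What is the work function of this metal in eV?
1.84 eV

The stopping potential gives the maximum kinetic energy: KE_max = eV_s = 2.261 eV

From Einstein's photoelectric equation: KE_max = hc/λ - φ
Rearranging: φ = hc/λ - KE_max

Calculate photon energy:
E_photon = hc/λ = (6.626×10⁻³⁴ J·s)(3×10⁸ m/s) / (302.3×10⁻⁹ m) = 4.1014 eV

Therefore:
φ = 4.1014 - 2.261 = 1.84 eV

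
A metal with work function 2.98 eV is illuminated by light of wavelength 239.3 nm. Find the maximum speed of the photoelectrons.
8.7993e+05 m/s

First, find the maximum kinetic energy:
E_photon = hc/λ = 5.1811 eV
KE_max = E_photon - φ = 5.1811 - 2.98 = 2.2011 eV

Convert to Joules: KE_max = 2.2011 × 1.602×10⁻¹⁹ J = 3.5266e-19 J

Then use KE = ½mv² to find velocity:
v = √(2·KE/m) = √(2 × 3.5266e-19 J / 9.109e-31 kg)
v = 8.7993e+05 m/s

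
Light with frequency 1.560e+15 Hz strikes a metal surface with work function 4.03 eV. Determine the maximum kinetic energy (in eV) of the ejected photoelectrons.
2.4216 eV

Using Einstein's photoelectric equation: KE_max = hf - φ

First, calculate the photon energy:
E_photon = hf = (6.626×10⁻³⁴ J·s)(1.560e+15 Hz)
E_photon = 6.4516 eV

Then, the maximum kinetic energy:
KE_max = E_photon - φ = 6.4516 eV - 4.03 eV = 2.4216 eV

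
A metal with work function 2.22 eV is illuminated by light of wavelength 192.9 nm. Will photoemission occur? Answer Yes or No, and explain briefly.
Yes

For photoemission, the photon energy must exceed the work function.

Photon energy: E = hc/λ = 6.4274 eV
Work function: φ = 2.22 eV

Since E_photon (6.4274 eV) > φ (2.22 eV), photoemission WILL occur.
The threshold wavelength is λ₀ = hc/φ = 558.5 nm.
Since 192.9 nm < 558.5 nm, the light has sufficient energy.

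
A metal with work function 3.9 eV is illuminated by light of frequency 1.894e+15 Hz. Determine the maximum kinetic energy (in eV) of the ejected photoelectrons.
3.9330 eV

Using Einstein's photoelectric equation: KE_max = hf - φ

First, calculate the photon energy:
E_photon = hf = (6.626×10⁻³⁴ J·s)(1.894e+15 Hz)
E_photon = 7.8330 eV

Then, the maximum kinetic energy:
KE_max = E_photon - φ = 7.8330 eV - 3.9 eV = 3.9330 eV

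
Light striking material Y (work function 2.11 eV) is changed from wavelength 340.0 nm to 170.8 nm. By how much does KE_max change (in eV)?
3.6124 eV

Using Einstein's equation: KE_max = hc/λ - φ

For λ₁ = 340.0 nm:
KE₁ = hc/λ₁ - φ = 3.6466 - 2.11 = 1.5366 eV

For λ₂ = 170.8 nm:
KE₂ = hc/λ₂ - φ = 7.2590 - 2.11 = 5.1490 eV

Change in KE:
ΔKE = KE₂ - KE₁ = 5.1490 - 1.5366 = 3.6124 eV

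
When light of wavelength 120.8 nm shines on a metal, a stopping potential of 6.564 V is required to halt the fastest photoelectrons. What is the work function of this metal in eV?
3.70 eV

The stopping potential gives the maximum kinetic energy: KE_max = eV_s = 6.564 eV

From Einstein's photoelectric equation: KE_max = hc/λ - φ
Rearranging: φ = hc/λ - KE_max

Calculate photon energy:
E_photon = hc/λ = (6.626×10⁻³⁴ J·s)(3×10⁸ m/s) / (120.8×10⁻⁹ m) = 10.2636 eV

Therefore:
φ = 10.2636 - 6.564 = 3.70 eV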